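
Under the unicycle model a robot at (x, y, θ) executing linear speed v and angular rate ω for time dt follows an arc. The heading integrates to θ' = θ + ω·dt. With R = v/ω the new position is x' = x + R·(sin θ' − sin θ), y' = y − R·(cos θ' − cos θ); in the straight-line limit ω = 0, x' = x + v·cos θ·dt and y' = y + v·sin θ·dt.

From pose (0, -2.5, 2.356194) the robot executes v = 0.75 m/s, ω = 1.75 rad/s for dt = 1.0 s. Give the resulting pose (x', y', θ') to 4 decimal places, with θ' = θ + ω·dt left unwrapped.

(-0.6553, -2.5589, 4.1062)

θ' = 2.3562 + 1.75·1.0 = 4.1062
R = v/ω = 0.75/1.75 = 0.4286
x' = 0 + 0.4286·(sin 4.1062 − sin 2.3562) = -0.6553
y' = -2.5 − 0.4286·(cos 4.1062 − cos 2.3562) = -2.5589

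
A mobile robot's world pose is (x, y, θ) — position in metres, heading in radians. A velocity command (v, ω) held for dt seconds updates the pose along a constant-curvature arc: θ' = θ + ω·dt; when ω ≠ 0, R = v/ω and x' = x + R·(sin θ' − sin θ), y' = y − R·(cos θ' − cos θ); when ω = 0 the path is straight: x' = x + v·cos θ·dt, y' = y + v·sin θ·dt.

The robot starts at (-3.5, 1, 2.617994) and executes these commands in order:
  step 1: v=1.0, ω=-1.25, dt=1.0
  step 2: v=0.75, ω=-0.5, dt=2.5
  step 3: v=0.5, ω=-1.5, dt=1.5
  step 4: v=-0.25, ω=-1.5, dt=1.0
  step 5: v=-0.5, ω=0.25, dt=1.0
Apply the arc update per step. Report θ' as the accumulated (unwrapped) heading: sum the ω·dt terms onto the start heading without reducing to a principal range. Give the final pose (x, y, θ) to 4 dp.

(-1.5841, 2.4131, -3.3820)

step 1: θ'=1.3680 (R=-0.8000) → pose (-3.8836, 1.8540, 1.3680)
step 2: θ'=0.1180 (R=-1.5000) → pose (-2.5909, 3.0414, 0.1180)
step 3: θ'=-2.1320 (R=-0.3333) → pose (-2.2695, 2.5330, -2.1320)
step 4: θ'=-3.6320 (R=0.1667) → pose (-2.0499, 2.5913, -3.6320)
step 5: θ'=-3.3820 (R=-2.0000) → pose (-1.5841, 2.4131, -3.3820)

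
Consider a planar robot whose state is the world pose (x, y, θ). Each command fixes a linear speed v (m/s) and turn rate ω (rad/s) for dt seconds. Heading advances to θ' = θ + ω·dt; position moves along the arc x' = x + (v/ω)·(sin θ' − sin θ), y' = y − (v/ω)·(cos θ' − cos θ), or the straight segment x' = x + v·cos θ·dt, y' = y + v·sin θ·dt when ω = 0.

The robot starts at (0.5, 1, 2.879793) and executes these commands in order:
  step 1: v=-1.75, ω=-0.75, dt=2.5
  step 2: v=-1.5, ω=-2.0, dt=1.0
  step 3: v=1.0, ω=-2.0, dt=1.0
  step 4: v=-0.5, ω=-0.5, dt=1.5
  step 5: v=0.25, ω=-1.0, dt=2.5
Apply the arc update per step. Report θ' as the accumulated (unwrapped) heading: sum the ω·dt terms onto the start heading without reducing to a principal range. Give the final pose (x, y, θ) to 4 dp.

(1.1027, -2.9883, -6.2452)

step 1: θ'=1.0048 (R=2.3333) → pose (1.8655, -2.5051, 1.0048)
step 2: θ'=-0.9952 (R=0.7500) → pose (0.6033, -2.5112, -0.9952)
step 3: θ'=-2.9952 (R=-0.5000) → pose (0.2568, -3.2780, -2.9952)
step 4: θ'=-3.7452 (R=1.0000) → pose (0.9703, -3.4440, -3.7452)
step 5: θ'=-6.2452 (R=-0.2500) → pose (1.1027, -2.9883, -6.2452)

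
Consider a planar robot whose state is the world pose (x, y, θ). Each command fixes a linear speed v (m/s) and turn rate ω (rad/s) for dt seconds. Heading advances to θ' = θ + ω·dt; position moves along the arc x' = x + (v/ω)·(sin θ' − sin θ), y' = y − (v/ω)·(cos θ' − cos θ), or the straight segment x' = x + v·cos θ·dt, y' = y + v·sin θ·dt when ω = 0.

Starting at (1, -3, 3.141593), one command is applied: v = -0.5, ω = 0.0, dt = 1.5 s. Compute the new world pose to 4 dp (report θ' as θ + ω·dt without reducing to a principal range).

θ' = 3.1416 + 0.0·1.5 = 3.1416
ω = 0 → straight: x' = 1 + -0.5·cos(3.1416)·1.5 = 1.7500
y' = -3 + -0.5·sin(3.1416)·1.5 = -3.0000

(1.7500, -3.0000, 3.1416)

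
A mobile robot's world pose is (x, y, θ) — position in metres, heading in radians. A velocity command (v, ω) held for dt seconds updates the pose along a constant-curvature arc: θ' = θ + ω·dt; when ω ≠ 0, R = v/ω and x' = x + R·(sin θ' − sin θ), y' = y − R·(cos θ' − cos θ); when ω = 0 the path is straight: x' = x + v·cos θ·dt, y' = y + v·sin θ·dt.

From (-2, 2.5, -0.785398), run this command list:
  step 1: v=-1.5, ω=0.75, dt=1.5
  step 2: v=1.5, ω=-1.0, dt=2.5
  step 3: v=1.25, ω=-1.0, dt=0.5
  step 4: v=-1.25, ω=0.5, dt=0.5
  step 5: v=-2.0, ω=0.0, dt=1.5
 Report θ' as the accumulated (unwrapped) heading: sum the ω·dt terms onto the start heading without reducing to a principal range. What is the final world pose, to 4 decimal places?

step 1: θ'=0.3396 (R=-2.0000) → pose (-4.0804, 2.9716, 0.3396)
step 2: θ'=-2.1604 (R=-1.5000) → pose (-2.3340, 0.7232, -2.1604)
step 3: θ'=-2.6604 (R=-1.2500) → pose (-2.7944, 0.3102, -2.6604)
step 4: θ'=-2.4104 (R=-2.5000) → pose (-2.2821, 0.6653, -2.4104)
step 5: θ'=-2.4104 (straight) → pose (-0.0490, 2.6686, -2.4104)

(-0.0490, 2.6686, -2.4104)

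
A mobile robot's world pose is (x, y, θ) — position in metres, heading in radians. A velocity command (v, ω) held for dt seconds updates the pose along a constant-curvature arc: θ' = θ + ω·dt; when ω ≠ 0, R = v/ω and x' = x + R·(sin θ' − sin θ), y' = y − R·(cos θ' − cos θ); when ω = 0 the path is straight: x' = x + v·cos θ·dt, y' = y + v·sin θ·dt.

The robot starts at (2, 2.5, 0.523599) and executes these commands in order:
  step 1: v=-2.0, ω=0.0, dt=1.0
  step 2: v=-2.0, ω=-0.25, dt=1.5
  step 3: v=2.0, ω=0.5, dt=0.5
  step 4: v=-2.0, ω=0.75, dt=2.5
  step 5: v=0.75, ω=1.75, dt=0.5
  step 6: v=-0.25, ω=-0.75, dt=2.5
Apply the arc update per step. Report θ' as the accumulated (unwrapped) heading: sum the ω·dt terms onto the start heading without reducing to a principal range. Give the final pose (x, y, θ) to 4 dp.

(-2.5960, -3.6748, 1.2736)

step 1: θ'=0.5236 (straight) → pose (0.2679, 1.5000, 0.5236)
step 2: θ'=0.1486 (R=8.0000) → pose (-2.5476, 0.5164, 0.1486)
step 3: θ'=0.3986 (R=4.0000) → pose (-1.5873, 0.7859, 0.3986)
step 4: θ'=2.2736 (R=-2.6667) → pose (-2.5871, -3.3954, 2.2736)
step 5: θ'=3.1486 (R=0.4286) → pose (-2.9171, -3.2438, 3.1486)
step 6: θ'=1.2736 (R=0.3333) → pose (-2.5960, -3.6748, 1.2736)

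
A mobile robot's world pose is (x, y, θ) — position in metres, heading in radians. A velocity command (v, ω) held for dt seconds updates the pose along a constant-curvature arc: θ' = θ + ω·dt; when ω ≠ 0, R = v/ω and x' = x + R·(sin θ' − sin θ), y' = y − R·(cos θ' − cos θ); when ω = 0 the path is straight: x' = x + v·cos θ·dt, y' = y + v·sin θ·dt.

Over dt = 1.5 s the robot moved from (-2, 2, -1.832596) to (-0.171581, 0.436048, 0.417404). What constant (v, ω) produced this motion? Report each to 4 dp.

v = 2.0000, ω = 1.5000

Δθ = 0.417404 − -1.832596 = 2.250000
ω = Δθ/dt = 2.250000/1.5 = 1.5000
R = Δx/(sin θ' − sin θ) = 1.3333
v = R·ω = 1.3333·1.5000 = 2.0000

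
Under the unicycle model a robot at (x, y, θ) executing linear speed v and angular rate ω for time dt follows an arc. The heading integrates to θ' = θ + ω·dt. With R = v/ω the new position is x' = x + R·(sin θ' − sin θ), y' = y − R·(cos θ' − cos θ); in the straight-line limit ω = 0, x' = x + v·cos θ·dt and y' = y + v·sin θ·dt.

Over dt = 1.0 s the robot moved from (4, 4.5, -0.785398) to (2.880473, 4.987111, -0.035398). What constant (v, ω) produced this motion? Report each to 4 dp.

v = -1.2500, ω = 0.7500

Δθ = -0.035398 − -0.785398 = 0.750000
ω = Δθ/dt = 0.750000/1.0 = 0.7500
R = Δx/(sin θ' − sin θ) = -1.6667
v = R·ω = -1.6667·0.7500 = -1.2500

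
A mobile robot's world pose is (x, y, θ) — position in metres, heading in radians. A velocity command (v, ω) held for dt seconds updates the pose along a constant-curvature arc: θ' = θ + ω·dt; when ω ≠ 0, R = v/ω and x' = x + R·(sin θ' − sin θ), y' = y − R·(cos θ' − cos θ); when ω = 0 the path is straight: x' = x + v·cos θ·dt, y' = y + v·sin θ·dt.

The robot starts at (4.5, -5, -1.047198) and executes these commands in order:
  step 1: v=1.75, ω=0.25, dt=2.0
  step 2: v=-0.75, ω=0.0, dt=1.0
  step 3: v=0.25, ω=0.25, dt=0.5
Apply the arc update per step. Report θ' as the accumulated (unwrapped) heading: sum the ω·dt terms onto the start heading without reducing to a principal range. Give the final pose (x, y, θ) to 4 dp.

step 1: θ'=-0.5472 (R=7.0000) → pose (6.9201, -7.4779, -0.5472)
step 2: θ'=-0.5472 (straight) → pose (6.2796, -7.0877, -0.5472)
step 3: θ'=-0.4222 (R=1.0000) → pose (6.3901, -7.1459, -0.4222)

(6.3901, -7.1459, -0.4222)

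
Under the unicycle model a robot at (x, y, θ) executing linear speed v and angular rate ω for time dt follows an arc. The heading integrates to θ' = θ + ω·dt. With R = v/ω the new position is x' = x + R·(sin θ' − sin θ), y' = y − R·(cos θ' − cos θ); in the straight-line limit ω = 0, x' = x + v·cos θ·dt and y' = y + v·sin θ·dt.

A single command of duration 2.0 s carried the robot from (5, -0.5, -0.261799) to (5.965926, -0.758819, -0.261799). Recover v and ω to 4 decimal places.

v = 0.5000, ω = 0.0000

Δθ = -0.261799 − -0.261799 = 0.000000
ω = Δθ/dt = 0.000000/2.0 = 0.0000
ω = 0 → v = (Δx·cos θ + Δy·sin θ)/dt = 0.5000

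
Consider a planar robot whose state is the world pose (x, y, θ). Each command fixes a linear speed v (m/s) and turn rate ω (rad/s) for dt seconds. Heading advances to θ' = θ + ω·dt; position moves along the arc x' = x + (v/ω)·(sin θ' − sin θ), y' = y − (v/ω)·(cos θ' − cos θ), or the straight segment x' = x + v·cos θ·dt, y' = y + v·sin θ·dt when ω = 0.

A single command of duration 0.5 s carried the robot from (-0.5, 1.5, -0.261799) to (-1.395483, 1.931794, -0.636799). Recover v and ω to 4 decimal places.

v = -2.0000, ω = -0.7500

Δθ = -0.636799 − -0.261799 = -0.375000
ω = Δθ/dt = -0.375000/0.5 = -0.7500
R = Δx/(sin θ' − sin θ) = 2.6667
v = R·ω = 2.6667·-0.7500 = -2.0000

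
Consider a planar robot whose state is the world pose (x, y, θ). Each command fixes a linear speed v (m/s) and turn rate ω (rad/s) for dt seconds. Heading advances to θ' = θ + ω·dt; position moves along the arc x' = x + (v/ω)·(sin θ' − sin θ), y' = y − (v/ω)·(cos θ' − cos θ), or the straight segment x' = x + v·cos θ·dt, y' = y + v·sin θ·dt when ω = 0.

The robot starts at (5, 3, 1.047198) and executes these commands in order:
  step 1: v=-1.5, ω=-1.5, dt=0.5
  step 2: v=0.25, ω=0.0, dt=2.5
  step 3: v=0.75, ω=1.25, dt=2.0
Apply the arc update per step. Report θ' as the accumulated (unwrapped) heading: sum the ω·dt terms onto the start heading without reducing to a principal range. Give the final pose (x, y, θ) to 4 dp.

(5.0513, 3.8653, 2.7972)

step 1: θ'=0.2972 (R=1.0000) → pose (4.4268, 2.5438, 0.2972)
step 2: θ'=0.2972 (straight) → pose (5.0244, 2.7269, 0.2972)
step 3: θ'=2.7972 (R=0.6000) → pose (5.0513, 3.8653, 2.7972)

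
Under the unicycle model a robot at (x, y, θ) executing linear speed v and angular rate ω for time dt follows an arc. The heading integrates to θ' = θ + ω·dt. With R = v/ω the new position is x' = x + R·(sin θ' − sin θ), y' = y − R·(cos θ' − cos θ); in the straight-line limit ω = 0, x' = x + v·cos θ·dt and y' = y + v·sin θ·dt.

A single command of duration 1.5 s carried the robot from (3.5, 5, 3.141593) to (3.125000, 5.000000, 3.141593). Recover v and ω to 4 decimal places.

v = 0.2500, ω = 0.0000

Δθ = 3.141593 − 3.141593 = 0.000000
ω = Δθ/dt = 0.000000/1.5 = 0.0000
ω = 0 → v = (Δx·cos θ + Δy·sin θ)/dt = 0.2500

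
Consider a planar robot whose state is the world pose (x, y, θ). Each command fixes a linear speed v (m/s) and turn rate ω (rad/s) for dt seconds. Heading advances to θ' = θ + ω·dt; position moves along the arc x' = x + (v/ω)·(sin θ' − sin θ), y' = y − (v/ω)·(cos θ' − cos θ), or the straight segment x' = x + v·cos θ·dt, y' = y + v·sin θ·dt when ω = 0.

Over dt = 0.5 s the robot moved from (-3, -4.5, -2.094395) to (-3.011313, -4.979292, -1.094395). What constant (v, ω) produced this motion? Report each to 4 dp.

v = 1.0000, ω = 2.0000

Δθ = -1.094395 − -2.094395 = 1.000000
ω = Δθ/dt = 1.000000/0.5 = 2.0000
R = −Δy/(cos θ' − cos θ) = 0.5000
v = R·ω = 0.5000·2.0000 = 1.0000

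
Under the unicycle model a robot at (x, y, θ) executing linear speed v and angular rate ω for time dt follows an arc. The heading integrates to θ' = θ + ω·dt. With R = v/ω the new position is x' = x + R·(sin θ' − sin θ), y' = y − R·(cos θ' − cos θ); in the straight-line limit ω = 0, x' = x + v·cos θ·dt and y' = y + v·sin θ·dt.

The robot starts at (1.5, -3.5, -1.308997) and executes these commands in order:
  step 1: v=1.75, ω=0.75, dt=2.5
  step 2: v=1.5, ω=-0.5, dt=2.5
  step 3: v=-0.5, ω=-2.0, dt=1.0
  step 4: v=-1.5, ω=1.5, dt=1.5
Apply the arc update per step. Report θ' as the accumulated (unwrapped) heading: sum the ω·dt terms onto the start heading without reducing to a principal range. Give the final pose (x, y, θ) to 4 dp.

step 1: θ'=0.5660 (R=2.3333) → pose (5.0051, -4.8655, 0.5660)
step 2: θ'=-0.6840 (R=-3.0000) → pose (8.5096, -5.0725, -0.6840)
step 3: θ'=-2.6840 (R=0.2500) → pose (8.5571, -4.6545, -2.6840)
step 4: θ'=-0.4340 (R=-1.0000) → pose (8.5358, -2.8501, -0.4340)

(8.5358, -2.8501, -0.4340)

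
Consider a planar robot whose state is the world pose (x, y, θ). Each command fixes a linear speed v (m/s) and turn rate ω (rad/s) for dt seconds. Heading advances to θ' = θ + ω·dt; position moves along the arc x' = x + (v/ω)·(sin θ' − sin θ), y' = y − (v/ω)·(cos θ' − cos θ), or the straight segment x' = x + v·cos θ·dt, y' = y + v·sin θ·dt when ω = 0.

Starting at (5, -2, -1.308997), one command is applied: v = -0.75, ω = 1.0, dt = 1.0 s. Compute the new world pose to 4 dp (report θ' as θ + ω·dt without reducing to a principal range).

(4.5036, -1.4796, -0.3090)

θ' = -1.3090 + 1.0·1.0 = -0.3090
R = v/ω = -0.75/1.0 = -0.7500
x' = 5 + -0.7500·(sin -0.3090 − sin -1.3090) = 4.5036
y' = -2 − -0.7500·(cos -0.3090 − cos -1.3090) = -1.4796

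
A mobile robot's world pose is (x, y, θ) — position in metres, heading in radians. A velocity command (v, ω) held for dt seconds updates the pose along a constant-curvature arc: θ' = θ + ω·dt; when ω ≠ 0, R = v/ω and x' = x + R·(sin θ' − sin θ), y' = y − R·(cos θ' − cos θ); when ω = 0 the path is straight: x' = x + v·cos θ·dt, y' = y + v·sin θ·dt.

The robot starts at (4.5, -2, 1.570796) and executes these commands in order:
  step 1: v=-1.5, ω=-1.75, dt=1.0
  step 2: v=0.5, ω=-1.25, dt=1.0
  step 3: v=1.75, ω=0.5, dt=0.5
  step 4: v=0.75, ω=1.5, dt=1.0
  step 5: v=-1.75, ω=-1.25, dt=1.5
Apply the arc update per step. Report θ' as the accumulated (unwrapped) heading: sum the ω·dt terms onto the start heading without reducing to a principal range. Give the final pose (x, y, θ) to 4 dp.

step 1: θ'=-0.1792 (R=0.8571) → pose (3.4901, -2.8434, -0.1792)
step 2: θ'=-1.4292 (R=-0.4000) → pose (3.8148, -3.1806, -1.4292)
step 3: θ'=-1.1792 (R=3.5000) → pose (4.0447, -4.0225, -1.1792)
step 4: θ'=0.3208 (R=0.5000) → pose (4.6645, -4.3061, 0.3208)
step 5: θ'=-1.5542 (R=1.4000) → pose (2.8232, -3.0008, -1.5542)

(2.8232, -3.0008, -1.5542)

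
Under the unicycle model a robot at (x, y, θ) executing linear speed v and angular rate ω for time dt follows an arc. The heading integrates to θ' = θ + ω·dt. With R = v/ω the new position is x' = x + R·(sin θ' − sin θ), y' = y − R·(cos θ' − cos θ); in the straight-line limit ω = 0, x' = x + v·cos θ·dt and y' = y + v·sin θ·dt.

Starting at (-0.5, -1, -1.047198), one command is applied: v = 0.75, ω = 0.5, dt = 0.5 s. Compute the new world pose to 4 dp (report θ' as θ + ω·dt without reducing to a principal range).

θ' = -1.0472 + 0.5·0.5 = -0.7972
R = v/ω = 0.75/0.5 = 1.5000
x' = -0.5 + 1.5000·(sin -0.7972 − sin -1.0472) = -0.2741
y' = -1 − 1.5000·(cos -0.7972 − cos -1.0472) = -1.2981

(-0.2741, -1.2981, -0.7972)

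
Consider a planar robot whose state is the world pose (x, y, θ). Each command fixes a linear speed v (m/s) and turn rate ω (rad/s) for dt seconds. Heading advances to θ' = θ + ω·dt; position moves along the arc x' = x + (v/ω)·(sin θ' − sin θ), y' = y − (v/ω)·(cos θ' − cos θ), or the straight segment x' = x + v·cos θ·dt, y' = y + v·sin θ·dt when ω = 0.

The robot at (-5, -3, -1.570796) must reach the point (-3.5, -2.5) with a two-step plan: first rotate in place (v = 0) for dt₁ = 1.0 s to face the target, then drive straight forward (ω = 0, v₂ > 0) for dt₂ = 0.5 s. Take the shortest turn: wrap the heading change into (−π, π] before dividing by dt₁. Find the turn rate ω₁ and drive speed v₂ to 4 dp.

ω₁ = 1.8925, v₂ = 3.1623

heading to target = atan2(-2.5−-3, -3.5−-5) = 0.3218
Δθ = wrap(0.3218 − -1.5708) = 1.8925; ω₁ = Δθ/dt₁ = 1.8925
distance = √((-3.5−-5)² + (-2.5−-3)²) = 1.5811; v₂ = distance/dt₂ = 3.1623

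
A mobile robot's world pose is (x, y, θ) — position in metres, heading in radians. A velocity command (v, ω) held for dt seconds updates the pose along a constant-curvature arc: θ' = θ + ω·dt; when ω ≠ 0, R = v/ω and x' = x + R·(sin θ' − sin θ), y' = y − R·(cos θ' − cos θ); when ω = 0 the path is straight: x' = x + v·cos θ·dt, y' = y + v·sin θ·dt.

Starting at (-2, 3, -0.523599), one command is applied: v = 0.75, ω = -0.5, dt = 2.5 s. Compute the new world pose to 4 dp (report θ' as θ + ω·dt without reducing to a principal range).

(-1.2807, 1.3988, -1.7736)

θ' = -0.5236 + -0.5·2.5 = -1.7736
R = v/ω = 0.75/-0.5 = -1.5000
x' = -2 + -1.5000·(sin -1.7736 − sin -0.5236) = -1.2807
y' = 3 − -1.5000·(cos -1.7736 − cos -0.5236) = 1.3988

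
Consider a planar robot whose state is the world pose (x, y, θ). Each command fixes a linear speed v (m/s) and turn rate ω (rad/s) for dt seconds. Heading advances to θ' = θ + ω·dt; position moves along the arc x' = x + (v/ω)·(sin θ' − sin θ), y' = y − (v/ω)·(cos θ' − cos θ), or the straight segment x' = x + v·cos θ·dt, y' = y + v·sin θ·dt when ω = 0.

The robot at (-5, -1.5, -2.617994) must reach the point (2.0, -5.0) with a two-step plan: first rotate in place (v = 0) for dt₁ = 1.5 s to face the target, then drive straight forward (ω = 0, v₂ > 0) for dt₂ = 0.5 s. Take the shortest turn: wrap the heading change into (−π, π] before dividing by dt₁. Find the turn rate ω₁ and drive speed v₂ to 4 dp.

heading to target = atan2(-5−-1.5, 2−-5) = -0.4636
Δθ = wrap(-0.4636 − -2.6180) = 2.1543; ω₁ = Δθ/dt₁ = 1.4362
distance = √((2−-5)² + (-5−-1.5)²) = 7.8262; v₂ = distance/dt₂ = 15.6525

ω₁ = 1.4362, v₂ = 15.6525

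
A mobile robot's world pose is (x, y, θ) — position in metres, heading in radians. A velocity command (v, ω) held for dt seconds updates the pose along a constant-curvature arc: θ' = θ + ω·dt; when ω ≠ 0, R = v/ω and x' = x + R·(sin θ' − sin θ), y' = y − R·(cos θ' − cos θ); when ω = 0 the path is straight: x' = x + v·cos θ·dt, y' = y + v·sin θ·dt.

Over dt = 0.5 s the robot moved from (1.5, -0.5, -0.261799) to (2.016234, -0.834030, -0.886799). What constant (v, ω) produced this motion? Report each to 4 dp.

Δθ = -0.886799 − -0.261799 = -0.625000
ω = Δθ/dt = -0.625000/0.5 = -1.2500
R = Δx/(sin θ' − sin θ) = -1.0000
v = R·ω = -1.0000·-1.2500 = 1.2500

v = 1.2500, ω = -1.2500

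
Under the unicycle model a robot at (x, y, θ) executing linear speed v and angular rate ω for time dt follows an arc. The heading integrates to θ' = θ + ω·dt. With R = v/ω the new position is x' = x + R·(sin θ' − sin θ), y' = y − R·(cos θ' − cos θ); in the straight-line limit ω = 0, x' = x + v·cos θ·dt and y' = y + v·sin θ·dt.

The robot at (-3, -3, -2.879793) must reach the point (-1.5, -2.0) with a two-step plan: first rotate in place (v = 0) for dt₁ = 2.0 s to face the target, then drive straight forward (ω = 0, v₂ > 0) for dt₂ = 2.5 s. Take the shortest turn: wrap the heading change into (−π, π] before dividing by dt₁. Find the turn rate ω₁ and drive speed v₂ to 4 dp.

heading to target = atan2(-2−-3, -1.5−-3) = 0.5880
Δθ = wrap(0.5880 − -2.8798) = -2.8154; ω₁ = Δθ/dt₁ = -1.4077
distance = √((-1.5−-3)² + (-2−-3)²) = 1.8028; v₂ = distance/dt₂ = 0.7211

ω₁ = -1.4077, v₂ = 0.7211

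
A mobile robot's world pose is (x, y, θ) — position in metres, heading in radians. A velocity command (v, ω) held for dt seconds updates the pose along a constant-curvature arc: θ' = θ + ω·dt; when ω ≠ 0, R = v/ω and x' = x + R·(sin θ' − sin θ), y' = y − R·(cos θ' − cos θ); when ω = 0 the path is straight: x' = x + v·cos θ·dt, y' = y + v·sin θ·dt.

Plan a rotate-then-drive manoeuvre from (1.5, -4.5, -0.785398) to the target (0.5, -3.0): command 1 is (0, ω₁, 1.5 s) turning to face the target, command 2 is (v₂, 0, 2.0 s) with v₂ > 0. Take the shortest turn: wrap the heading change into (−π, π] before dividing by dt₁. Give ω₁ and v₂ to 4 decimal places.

ω₁ = 1.9628, v₂ = 0.9014

heading to target = atan2(-3−-4.5, 0.5−1.5) = 2.1588
Δθ = wrap(2.1588 − -0.7854) = 2.9442; ω₁ = Δθ/dt₁ = 1.9628
distance = √((0.5−1.5)² + (-3−-4.5)²) = 1.8028; v₂ = distance/dt₂ = 0.9014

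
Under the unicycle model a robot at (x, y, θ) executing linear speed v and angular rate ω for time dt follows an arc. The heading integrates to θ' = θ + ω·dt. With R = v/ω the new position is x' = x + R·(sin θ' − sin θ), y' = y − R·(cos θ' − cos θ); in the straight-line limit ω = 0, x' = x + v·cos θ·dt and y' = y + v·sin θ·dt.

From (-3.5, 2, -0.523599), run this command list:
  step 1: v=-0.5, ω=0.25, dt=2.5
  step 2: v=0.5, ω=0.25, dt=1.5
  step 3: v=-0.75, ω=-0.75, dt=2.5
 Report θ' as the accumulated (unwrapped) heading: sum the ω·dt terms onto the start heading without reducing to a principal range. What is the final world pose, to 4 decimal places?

step 1: θ'=0.1014 (R=-2.0000) → pose (-4.7025, 2.2577, 0.1014)
step 2: θ'=0.4764 (R=2.0000) → pose (-3.9877, 2.4701, 0.4764)
step 3: θ'=-1.3986 (R=1.0000) → pose (-5.4315, 3.1874, -1.3986)

(-5.4315, 3.1874, -1.3986)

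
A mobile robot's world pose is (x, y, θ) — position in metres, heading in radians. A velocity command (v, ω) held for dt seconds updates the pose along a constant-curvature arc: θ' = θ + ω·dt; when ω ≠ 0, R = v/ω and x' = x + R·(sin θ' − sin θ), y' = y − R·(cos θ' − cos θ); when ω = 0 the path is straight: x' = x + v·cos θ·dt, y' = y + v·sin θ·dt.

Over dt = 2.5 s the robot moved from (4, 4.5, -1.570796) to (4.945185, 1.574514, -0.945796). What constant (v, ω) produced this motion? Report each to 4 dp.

v = 1.2500, ω = 0.2500

Δθ = -0.945796 − -1.570796 = 0.625000
ω = Δθ/dt = 0.625000/2.5 = 0.2500
R = −Δy/(cos θ' − cos θ) = 5.0000
v = R·ω = 5.0000·0.2500 = 1.2500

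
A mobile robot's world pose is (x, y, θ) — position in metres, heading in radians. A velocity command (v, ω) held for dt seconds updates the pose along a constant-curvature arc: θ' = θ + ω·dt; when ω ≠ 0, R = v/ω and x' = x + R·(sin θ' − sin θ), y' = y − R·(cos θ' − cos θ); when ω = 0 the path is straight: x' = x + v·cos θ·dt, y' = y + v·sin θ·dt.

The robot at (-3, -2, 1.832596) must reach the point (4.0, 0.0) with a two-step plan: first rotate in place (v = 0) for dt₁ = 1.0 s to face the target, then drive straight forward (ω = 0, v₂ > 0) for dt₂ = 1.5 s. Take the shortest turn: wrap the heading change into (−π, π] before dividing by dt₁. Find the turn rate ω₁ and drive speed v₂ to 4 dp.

ω₁ = -1.5543, v₂ = 4.8534

heading to target = atan2(0−-2, 4−-3) = 0.2783
Δθ = wrap(0.2783 − 1.8326) = -1.5543; ω₁ = Δθ/dt₁ = -1.5543
distance = √((4−-3)² + (0−-2)²) = 7.2801; v₂ = distance/dt₂ = 4.8534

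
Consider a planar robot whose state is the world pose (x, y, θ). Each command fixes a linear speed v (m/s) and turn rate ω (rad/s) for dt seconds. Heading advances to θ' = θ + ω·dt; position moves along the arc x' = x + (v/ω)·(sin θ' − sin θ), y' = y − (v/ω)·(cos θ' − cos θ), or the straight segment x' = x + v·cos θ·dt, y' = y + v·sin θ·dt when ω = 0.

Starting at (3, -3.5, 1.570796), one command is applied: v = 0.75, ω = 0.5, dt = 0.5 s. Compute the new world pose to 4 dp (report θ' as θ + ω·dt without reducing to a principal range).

(2.9534, -3.1289, 1.8208)

θ' = 1.5708 + 0.5·0.5 = 1.8208
R = v/ω = 0.75/0.5 = 1.5000
x' = 3 + 1.5000·(sin 1.8208 − sin 1.5708) = 2.9534
y' = -3.5 − 1.5000·(cos 1.8208 − cos 1.5708) = -3.1289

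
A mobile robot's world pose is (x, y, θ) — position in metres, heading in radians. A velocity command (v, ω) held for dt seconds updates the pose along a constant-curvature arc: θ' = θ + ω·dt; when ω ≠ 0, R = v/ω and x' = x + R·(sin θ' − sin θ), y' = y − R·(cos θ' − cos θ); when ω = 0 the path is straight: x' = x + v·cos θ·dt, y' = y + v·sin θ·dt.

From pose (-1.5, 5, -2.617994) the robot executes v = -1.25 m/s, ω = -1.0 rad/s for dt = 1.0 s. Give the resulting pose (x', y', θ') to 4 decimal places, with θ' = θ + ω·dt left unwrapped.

θ' = -2.6180 + -1.0·1.0 = -3.6180
R = v/ω = -1.25/-1.0 = 1.2500
x' = -1.5 + 1.2500·(sin -3.6180 − sin -2.6180) = -0.3018
y' = 5 − 1.2500·(cos -3.6180 − cos -2.6180) = 5.0283

(-0.3018, 5.0283, -3.6180)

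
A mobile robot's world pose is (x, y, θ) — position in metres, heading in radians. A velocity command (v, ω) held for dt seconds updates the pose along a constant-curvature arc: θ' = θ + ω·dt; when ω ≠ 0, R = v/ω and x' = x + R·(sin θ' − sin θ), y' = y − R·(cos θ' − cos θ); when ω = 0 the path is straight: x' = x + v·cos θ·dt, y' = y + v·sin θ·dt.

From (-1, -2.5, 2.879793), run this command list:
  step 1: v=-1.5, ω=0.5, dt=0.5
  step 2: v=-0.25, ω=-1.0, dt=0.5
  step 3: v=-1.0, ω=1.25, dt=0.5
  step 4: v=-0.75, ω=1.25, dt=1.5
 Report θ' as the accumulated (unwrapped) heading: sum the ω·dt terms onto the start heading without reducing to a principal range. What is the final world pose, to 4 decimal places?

(0.8234, -1.8920, 5.1298)

step 1: θ'=3.1298 (R=-3.0000) → pose (-0.2589, -2.6020, 3.1298)
step 2: θ'=2.6298 (R=0.2500) → pose (-0.1395, -2.6340, 2.6298)
step 3: θ'=3.2548 (R=-0.8000) → pose (0.3427, -2.7314, 3.2548)
step 4: θ'=5.1298 (R=-0.6000) → pose (0.8234, -1.8920, 5.1298)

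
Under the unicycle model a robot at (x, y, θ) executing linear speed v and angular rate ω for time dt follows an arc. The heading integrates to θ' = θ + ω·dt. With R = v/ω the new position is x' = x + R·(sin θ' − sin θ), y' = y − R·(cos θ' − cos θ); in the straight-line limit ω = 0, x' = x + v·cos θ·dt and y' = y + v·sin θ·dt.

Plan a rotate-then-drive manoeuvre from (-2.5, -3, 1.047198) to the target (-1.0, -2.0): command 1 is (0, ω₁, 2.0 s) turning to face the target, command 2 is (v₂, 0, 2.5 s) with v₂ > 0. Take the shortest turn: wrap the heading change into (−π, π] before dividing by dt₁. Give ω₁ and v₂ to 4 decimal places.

ω₁ = -0.2296, v₂ = 0.7211

heading to target = atan2(-2−-3, -1−-2.5) = 0.5880
Δθ = wrap(0.5880 − 1.0472) = -0.4592; ω₁ = Δθ/dt₁ = -0.2296
distance = √((-1−-2.5)² + (-2−-3)²) = 1.8028; v₂ = distance/dt₂ = 0.7211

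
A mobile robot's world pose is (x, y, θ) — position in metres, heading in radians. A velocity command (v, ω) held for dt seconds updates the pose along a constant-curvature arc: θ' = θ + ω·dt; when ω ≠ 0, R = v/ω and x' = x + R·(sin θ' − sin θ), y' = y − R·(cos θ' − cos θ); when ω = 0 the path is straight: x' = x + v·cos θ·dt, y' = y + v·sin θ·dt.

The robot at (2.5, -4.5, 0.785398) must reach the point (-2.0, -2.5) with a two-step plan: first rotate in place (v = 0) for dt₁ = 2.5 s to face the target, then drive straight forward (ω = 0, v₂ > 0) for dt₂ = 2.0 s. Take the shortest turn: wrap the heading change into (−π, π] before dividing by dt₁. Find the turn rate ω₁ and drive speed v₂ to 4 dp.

heading to target = atan2(-2.5−-4.5, -2−2.5) = 2.7234
Δθ = wrap(2.7234 − 0.7854) = 1.9380; ω₁ = Δθ/dt₁ = 0.7752
distance = √((-2−2.5)² + (-2.5−-4.5)²) = 4.9244; v₂ = distance/dt₂ = 2.4622

ω₁ = 0.7752, v₂ = 2.4622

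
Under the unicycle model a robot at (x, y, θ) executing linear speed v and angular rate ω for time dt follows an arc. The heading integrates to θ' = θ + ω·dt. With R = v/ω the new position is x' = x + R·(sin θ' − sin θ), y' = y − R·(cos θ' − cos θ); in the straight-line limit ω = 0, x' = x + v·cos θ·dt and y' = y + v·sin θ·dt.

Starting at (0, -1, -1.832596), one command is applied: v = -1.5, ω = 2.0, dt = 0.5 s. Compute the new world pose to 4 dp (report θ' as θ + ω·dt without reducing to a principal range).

(-0.1697, -0.3012, -0.8326)

θ' = -1.8326 + 2.0·0.5 = -0.8326
R = v/ω = -1.5/2.0 = -0.7500
x' = 0 + -0.7500·(sin -0.8326 − sin -1.8326) = -0.1697
y' = -1 − -0.7500·(cos -0.8326 − cos -1.8326) = -0.3012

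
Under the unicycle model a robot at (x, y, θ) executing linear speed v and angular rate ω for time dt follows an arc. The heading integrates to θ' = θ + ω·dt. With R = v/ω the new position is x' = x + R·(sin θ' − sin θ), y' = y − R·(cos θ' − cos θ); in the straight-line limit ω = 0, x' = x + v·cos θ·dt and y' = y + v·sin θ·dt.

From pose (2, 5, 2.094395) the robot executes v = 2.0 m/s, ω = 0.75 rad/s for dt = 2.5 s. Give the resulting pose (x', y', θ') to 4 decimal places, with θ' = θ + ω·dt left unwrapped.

θ' = 2.0944 + 0.75·2.5 = 3.9694
R = v/ω = 2.0/0.75 = 2.6667
x' = 2 + 2.6667·(sin 3.9694 − sin 2.0944) = -2.2733
y' = 5 − 2.6667·(cos 3.9694 − cos 2.0944) = 5.4707

(-2.2733, 5.4707, 3.9694)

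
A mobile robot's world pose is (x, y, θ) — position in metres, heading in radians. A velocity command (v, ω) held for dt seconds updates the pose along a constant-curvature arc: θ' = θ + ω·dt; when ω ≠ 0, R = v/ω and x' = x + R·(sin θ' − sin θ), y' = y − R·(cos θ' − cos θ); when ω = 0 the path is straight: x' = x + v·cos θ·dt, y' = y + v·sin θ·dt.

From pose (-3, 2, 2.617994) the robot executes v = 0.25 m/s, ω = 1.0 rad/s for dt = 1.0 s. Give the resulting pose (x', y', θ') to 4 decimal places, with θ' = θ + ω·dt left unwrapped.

(-3.2396, 2.0057, 3.6180)

θ' = 2.6180 + 1.0·1.0 = 3.6180
R = v/ω = 0.25/1.0 = 0.2500
x' = -3 + 0.2500·(sin 3.6180 − sin 2.6180) = -3.2396
y' = 2 − 0.2500·(cos 3.6180 − cos 2.6180) = 2.0057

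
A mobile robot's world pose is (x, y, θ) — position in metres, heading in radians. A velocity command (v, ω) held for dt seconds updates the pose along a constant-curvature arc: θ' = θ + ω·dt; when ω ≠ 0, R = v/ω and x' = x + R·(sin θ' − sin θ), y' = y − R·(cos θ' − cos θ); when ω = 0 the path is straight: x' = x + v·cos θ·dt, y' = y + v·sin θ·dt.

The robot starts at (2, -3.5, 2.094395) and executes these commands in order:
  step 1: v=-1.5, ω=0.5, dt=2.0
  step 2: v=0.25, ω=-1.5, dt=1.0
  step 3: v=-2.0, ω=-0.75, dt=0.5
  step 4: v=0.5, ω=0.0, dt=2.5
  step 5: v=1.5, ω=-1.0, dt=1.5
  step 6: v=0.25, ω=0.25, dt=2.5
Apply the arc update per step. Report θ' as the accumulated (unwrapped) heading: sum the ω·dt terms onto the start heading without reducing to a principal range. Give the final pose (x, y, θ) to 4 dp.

step 1: θ'=3.0944 (R=-3.0000) → pose (4.4565, -4.9967, 3.0944)
step 2: θ'=1.5944 (R=-0.1667) → pose (4.2978, -4.8341, 1.5944)
step 3: θ'=1.2194 (R=2.6667) → pose (4.1356, -5.8149, 1.2194)
step 4: θ'=1.2194 (straight) → pose (4.5658, -4.6413, 1.2194)
step 5: θ'=-0.2806 (R=-1.5000) → pose (6.3896, -3.7163, -0.2806)
step 6: θ'=0.3444 (R=1.0000) → pose (7.0041, -3.6967, 0.3444)

(7.0041, -3.6967, 0.3444)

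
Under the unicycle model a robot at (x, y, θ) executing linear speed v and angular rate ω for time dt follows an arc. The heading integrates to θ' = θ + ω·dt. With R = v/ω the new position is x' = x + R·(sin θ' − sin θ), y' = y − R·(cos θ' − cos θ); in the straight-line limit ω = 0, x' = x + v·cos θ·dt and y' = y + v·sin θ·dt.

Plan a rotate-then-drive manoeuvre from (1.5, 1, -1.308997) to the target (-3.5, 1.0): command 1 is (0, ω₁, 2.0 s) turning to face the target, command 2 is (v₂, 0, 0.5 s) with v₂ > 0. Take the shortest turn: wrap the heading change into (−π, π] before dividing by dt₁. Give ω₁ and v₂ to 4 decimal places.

ω₁ = -0.9163, v₂ = 10.0000

heading to target = atan2(1−1, -3.5−1.5) = 3.1416
Δθ = wrap(3.1416 − -1.3090) = -1.8326; ω₁ = Δθ/dt₁ = -0.9163
distance = √((-3.5−1.5)² + (1−1)²) = 5.0000; v₂ = distance/dt₂ = 10.0000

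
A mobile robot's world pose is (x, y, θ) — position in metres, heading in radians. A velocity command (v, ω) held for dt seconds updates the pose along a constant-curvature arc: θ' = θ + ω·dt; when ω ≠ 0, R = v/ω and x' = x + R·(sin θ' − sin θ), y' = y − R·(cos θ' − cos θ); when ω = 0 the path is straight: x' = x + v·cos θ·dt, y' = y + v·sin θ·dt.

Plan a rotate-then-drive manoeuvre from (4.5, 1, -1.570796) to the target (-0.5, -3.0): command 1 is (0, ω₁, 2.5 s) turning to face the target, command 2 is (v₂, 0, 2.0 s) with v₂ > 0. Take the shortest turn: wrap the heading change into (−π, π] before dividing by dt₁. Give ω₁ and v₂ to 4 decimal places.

ω₁ = -0.3584, v₂ = 3.2016

heading to target = atan2(-3−1, -0.5−4.5) = -2.4669
Δθ = wrap(-2.4669 − -1.5708) = -0.8961; ω₁ = Δθ/dt₁ = -0.3584
distance = √((-0.5−4.5)² + (-3−1)²) = 6.4031; v₂ = distance/dt₂ = 3.2016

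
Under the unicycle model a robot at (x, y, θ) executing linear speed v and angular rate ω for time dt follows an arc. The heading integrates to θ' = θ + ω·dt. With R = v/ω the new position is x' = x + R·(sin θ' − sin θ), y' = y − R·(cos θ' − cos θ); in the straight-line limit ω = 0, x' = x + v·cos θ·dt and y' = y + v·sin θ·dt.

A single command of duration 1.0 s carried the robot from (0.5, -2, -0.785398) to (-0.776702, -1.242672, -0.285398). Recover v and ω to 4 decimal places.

Δθ = -0.285398 − -0.785398 = 0.500000
ω = Δθ/dt = 0.500000/1.0 = 0.5000
R = Δx/(sin θ' − sin θ) = -3.0000
v = R·ω = -3.0000·0.5000 = -1.5000

v = -1.5000, ω = 0.5000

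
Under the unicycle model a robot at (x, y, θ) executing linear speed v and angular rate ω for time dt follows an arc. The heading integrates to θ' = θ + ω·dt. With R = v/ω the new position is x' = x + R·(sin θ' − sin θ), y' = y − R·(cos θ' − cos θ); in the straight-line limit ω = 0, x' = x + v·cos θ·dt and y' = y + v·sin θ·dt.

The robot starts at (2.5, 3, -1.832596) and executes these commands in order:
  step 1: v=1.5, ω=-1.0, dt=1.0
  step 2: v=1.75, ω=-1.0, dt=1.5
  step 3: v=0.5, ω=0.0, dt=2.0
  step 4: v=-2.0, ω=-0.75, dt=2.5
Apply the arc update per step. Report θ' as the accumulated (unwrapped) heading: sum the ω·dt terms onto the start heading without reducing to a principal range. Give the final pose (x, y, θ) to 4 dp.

(-3.2962, 0.2587, -6.2076)

step 1: θ'=-2.8326 (R=-1.5000) → pose (1.5073, 1.9593, -2.8326)
step 2: θ'=-4.3326 (R=-1.7500) → pose (-0.6502, 2.9776, -4.3326)
step 3: θ'=-4.3326 (straight) → pose (-1.0209, 3.9064, -4.3326)
step 4: θ'=-6.2076 (R=2.6667) → pose (-3.2962, 0.2587, -6.2076)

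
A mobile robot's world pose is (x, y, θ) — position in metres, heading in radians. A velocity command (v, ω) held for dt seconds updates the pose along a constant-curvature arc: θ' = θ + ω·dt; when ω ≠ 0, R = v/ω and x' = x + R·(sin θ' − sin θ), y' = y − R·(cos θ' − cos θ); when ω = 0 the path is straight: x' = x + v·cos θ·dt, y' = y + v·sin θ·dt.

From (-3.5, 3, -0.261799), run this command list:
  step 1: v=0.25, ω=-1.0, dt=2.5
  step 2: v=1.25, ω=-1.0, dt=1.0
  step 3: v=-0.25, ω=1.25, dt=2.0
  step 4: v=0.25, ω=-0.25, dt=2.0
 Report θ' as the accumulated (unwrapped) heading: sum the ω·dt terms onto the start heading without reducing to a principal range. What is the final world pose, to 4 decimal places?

step 1: θ'=-2.7618 (R=-0.2500) → pose (-3.4720, 2.5263, -2.7618)
step 2: θ'=-3.7618 (R=-1.2500) → pose (-4.6619, 2.6701, -3.7618)
step 3: θ'=-1.2618 (R=-0.2000) → pose (-4.3552, 2.8936, -1.2618)
step 4: θ'=-1.7618 (R=-1.0000) → pose (-4.3260, 2.3997, -1.7618)

(-4.3260, 2.3997, -1.7618)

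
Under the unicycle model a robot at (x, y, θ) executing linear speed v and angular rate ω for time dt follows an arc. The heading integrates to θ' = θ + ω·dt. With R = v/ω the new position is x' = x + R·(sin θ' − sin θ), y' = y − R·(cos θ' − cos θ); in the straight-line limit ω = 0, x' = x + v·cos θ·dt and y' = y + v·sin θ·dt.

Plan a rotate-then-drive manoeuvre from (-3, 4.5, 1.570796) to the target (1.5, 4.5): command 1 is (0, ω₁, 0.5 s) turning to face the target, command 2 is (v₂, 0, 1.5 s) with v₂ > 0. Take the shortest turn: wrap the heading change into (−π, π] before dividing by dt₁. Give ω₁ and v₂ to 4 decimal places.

ω₁ = -3.1416, v₂ = 3.0000

heading to target = atan2(4.5−4.5, 1.5−-3) = 0.0000
Δθ = wrap(0.0000 − 1.5708) = -1.5708; ω₁ = Δθ/dt₁ = -3.1416
distance = √((1.5−-3)² + (4.5−4.5)²) = 4.5000; v₂ = distance/dt₂ = 3.0000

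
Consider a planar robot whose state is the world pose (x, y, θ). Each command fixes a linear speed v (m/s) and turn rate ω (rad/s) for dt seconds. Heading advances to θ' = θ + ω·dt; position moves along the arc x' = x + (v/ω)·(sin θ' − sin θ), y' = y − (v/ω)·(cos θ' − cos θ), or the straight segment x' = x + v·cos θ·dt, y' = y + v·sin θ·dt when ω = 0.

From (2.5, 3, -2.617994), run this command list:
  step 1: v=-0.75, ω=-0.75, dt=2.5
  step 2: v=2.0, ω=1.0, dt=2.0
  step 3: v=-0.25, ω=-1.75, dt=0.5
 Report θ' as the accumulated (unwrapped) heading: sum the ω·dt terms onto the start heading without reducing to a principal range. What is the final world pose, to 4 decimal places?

step 1: θ'=-4.4930 (R=1.0000) → pose (3.9760, 2.3516, -4.4930)
step 2: θ'=-2.4930 (R=2.0000) → pose (0.8158, 3.5102, -2.4930)
step 3: θ'=-3.3680 (R=0.1429) → pose (0.9342, 3.5356, -3.3680)

(0.9342, 3.5356, -3.3680)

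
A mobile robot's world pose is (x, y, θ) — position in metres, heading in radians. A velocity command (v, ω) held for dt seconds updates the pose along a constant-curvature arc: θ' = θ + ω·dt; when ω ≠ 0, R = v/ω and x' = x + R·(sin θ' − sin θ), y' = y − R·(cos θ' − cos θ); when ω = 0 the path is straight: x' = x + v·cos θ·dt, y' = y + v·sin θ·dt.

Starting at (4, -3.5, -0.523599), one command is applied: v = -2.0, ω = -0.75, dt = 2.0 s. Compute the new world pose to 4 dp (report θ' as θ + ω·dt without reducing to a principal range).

θ' = -0.5236 + -0.75·2.0 = -2.0236
R = v/ω = -2.0/-0.75 = 2.6667
x' = 4 + 2.6667·(sin -2.0236 − sin -0.5236) = 2.9354
y' = -3.5 − 2.6667·(cos -2.0236 − cos -0.5236) = -0.0240

(2.9354, -0.0240, -2.0236)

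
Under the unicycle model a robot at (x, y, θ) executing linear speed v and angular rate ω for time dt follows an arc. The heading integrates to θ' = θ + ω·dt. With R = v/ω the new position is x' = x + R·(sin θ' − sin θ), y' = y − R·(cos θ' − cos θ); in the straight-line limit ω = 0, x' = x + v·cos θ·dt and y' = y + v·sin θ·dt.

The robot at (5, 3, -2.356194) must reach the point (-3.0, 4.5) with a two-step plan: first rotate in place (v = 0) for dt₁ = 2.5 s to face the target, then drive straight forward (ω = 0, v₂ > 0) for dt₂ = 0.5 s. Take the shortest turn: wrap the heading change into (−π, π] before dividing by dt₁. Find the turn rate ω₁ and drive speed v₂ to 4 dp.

heading to target = atan2(4.5−3, -3−5) = 2.9562
Δθ = wrap(2.9562 − -2.3562) = -0.9707; ω₁ = Δθ/dt₁ = -0.3883
distance = √((-3−5)² + (4.5−3)²) = 8.1394; v₂ = distance/dt₂ = 16.2788

ω₁ = -0.3883, v₂ = 16.2788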